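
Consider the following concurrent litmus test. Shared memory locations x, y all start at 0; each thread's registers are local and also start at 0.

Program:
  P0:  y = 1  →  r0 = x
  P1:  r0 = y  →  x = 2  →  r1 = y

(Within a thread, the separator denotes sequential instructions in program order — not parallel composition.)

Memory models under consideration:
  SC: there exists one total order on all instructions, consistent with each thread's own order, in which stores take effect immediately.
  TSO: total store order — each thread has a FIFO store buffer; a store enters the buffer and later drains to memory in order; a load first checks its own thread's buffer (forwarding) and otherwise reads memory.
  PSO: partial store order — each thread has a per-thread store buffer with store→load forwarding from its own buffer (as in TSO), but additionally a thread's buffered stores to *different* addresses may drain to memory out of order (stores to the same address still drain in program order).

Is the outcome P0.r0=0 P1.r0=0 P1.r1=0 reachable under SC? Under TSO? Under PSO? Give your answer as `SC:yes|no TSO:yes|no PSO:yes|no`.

SC:no TSO:yes PSO:yes

outcome vector order: (P0.r0,P1.r0,P1.r1)
under SC → 0/0/1, 0/1/1, 2/0/0, 2/0/1, 2/1/1
under TSO → 0/0/0, 0/0/1, 0/1/1, 2/0/0, 2/0/1, 2/1/1
under PSO → 0/0/0, 0/0/1, 0/1/1, 2/0/0, 2/0/1, 2/1/1
target 0/0/0 ∈ {TSO,PSO}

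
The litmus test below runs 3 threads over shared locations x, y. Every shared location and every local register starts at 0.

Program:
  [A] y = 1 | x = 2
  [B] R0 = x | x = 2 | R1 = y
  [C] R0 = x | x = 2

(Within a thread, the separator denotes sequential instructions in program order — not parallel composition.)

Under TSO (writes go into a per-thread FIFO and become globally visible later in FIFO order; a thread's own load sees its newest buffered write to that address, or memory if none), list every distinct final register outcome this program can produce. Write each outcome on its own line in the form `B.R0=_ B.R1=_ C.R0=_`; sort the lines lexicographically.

B.R0=0 B.R1=0 C.R0=0
B.R0=0 B.R1=0 C.R0=2
B.R0=0 B.R1=1 C.R0=0
B.R0=0 B.R1=1 C.R0=2
B.R0=2 B.R1=0 C.R0=0
B.R0=2 B.R1=1 C.R0=0
B.R0=2 B.R1=1 C.R0=2

outcome vector order: (B.R0,B.R1,C.R0)
|TSO outcomes| = 7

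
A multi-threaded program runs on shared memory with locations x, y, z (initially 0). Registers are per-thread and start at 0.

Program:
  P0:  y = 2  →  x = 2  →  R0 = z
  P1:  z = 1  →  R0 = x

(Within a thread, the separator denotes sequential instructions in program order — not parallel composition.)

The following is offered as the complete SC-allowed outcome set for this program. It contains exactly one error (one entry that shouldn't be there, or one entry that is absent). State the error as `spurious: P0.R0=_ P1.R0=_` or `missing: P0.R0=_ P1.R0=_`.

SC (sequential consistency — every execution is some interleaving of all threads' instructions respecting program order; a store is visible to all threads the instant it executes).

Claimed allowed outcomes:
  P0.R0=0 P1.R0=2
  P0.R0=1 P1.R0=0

outcome vector order: (P0.R0,P1.R0)
SC (3): 02; 10; 12
SC∖claimed = {12}

missing: P0.R0=1 P1.R0=2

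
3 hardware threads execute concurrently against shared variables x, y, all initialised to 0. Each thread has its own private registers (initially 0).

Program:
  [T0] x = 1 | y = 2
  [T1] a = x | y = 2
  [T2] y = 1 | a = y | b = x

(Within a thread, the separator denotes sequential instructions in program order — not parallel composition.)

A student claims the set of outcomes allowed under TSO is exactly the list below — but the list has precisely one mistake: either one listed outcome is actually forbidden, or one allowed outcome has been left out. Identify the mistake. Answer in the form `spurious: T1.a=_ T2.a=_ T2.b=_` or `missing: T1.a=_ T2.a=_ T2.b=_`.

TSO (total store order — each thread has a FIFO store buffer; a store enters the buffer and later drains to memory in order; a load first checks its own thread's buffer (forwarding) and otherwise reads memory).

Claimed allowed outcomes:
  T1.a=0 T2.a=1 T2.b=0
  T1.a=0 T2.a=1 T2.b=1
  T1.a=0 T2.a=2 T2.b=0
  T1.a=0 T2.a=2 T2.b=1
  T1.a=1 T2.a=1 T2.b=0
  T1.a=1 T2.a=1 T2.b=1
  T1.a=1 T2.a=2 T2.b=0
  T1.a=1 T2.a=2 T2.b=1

spurious: T1.a=1 T2.a=2 T2.b=0

outcome vector order: (T1.a,T2.a,T2.b)
TSO: 7 outcomes — {0/1/0; 0/1/1; 0/2/0; 0/2/1; 1/1/0; 1/1/1; 1/2/1}
claimed∖TSO = {1/2/0}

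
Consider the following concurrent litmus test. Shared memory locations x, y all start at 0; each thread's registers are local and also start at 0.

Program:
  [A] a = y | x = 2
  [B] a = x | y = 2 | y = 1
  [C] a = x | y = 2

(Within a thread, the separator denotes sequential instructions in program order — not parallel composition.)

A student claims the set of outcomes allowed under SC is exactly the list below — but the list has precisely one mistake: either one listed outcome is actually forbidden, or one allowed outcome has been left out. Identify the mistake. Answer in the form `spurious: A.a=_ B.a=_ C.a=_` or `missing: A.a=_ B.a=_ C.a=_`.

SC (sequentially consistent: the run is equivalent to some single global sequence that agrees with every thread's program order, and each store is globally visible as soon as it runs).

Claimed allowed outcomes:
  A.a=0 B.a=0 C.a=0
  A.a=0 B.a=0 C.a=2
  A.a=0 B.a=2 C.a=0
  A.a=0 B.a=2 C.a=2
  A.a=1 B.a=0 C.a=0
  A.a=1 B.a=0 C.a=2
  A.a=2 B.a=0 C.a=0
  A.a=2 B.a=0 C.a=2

missing: A.a=2 B.a=2 C.a=0

outcome vector order: (A.a,B.a,C.a)
[SC] allowed = {(0,0,0) (0,0,2) (0,2,0) (0,2,2) (1,0,0) (1,0,2) (2,0,0) (2,0,2) (2,2,0)}
SC∖claimed = {(2,2,0)}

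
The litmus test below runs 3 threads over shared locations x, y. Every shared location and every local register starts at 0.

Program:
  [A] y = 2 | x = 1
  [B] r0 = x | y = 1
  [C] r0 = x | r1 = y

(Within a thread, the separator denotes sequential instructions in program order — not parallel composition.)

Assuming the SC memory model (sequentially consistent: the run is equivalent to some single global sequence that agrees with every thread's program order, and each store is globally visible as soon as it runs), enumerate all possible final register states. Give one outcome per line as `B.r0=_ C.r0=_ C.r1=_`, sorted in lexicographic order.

outcome vector order: (B.r0,C.r0,C.r1)
|SC outcomes| = 10

B.r0=0 C.r0=0 C.r1=0
B.r0=0 C.r0=0 C.r1=1
B.r0=0 C.r0=0 C.r1=2
B.r0=0 C.r0=1 C.r1=1
B.r0=0 C.r0=1 C.r1=2
B.r0=1 C.r0=0 C.r1=0
B.r0=1 C.r0=0 C.r1=1
B.r0=1 C.r0=0 C.r1=2
B.r0=1 C.r0=1 C.r1=1
B.r0=1 C.r0=1 C.r1=2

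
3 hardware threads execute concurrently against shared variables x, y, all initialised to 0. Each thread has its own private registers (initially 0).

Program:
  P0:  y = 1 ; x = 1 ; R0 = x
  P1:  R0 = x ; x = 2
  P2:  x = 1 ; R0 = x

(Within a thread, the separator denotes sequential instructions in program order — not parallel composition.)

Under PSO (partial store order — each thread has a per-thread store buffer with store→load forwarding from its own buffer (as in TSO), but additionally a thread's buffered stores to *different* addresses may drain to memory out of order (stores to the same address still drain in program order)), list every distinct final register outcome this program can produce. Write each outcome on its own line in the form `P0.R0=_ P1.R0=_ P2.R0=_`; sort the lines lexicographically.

P0.R0=1 P1.R0=0 P2.R0=1
P0.R0=1 P1.R0=0 P2.R0=2
P0.R0=1 P1.R0=1 P2.R0=1
P0.R0=1 P1.R0=1 P2.R0=2
P0.R0=2 P1.R0=0 P2.R0=1
P0.R0=2 P1.R0=0 P2.R0=2
P0.R0=2 P1.R0=1 P2.R0=1
P0.R0=2 P1.R0=1 P2.R0=2

outcome vector order: (P0.R0,P1.R0,P2.R0)
|PSO outcomes| = 8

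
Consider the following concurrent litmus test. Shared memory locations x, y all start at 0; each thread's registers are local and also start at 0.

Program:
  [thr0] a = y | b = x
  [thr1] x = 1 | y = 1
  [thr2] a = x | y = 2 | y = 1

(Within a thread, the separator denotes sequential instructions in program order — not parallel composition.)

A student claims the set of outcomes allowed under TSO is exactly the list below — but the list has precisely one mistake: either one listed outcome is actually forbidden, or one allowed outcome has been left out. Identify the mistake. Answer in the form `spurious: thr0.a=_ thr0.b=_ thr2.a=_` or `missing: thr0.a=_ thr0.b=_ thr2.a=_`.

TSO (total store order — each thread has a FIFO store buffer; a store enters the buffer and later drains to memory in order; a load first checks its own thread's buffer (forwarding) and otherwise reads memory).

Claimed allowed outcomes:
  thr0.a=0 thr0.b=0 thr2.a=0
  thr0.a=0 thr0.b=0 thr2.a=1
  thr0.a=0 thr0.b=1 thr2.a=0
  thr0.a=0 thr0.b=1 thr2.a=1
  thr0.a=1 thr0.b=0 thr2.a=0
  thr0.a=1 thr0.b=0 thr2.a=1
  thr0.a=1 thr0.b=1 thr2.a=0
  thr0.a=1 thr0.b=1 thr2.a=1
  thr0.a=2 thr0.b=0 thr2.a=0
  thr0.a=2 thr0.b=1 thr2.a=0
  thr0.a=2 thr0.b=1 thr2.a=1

spurious: thr0.a=1 thr0.b=0 thr2.a=1

outcome vector order: (thr0.a,thr0.b,thr2.a)
under TSO → 000 001 010 011 100 110 111 200 210 211
claimed∖TSO = {101}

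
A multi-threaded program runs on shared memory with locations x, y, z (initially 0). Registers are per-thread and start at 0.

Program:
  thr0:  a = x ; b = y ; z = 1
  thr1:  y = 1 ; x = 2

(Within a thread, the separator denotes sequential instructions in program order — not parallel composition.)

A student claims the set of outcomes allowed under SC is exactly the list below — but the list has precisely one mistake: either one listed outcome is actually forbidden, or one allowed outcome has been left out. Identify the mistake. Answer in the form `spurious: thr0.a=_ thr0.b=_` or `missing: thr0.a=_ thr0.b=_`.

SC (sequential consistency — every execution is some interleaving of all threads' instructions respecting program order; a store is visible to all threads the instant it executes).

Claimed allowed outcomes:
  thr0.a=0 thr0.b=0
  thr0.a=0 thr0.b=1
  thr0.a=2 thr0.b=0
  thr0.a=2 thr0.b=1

spurious: thr0.a=2 thr0.b=0

outcome vector order: (thr0.a,thr0.b)
[SC] allowed = {(0,0), (0,1), (2,1)}
claimed∖SC = {(2,0)}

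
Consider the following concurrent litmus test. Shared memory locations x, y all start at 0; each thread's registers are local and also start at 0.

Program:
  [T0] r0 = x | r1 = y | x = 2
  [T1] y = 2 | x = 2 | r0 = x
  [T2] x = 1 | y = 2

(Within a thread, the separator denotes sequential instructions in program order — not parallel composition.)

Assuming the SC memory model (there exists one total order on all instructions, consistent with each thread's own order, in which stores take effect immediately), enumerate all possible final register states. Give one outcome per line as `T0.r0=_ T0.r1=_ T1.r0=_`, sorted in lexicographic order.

outcome vector order: (T0.r0,T0.r1,T1.r0)
|SC outcomes| = 9

T0.r0=0 T0.r1=0 T1.r0=1
T0.r0=0 T0.r1=0 T1.r0=2
T0.r0=0 T0.r1=2 T1.r0=1
T0.r0=0 T0.r1=2 T1.r0=2
T0.r0=1 T0.r1=0 T1.r0=2
T0.r0=1 T0.r1=2 T1.r0=1
T0.r0=1 T0.r1=2 T1.r0=2
T0.r0=2 T0.r1=2 T1.r0=1
T0.r0=2 T0.r1=2 T1.r0=2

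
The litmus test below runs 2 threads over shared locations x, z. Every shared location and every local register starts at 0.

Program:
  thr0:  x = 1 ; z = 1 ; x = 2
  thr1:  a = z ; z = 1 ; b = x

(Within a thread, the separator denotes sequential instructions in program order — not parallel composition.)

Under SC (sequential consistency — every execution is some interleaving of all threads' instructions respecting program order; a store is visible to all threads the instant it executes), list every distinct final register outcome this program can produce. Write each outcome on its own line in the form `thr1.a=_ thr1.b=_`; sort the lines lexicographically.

thr1.a=0 thr1.b=0
thr1.a=0 thr1.b=1
thr1.a=0 thr1.b=2
thr1.a=1 thr1.b=1
thr1.a=1 thr1.b=2

outcome vector order: (thr1.a,thr1.b)
|SC outcomes| = 5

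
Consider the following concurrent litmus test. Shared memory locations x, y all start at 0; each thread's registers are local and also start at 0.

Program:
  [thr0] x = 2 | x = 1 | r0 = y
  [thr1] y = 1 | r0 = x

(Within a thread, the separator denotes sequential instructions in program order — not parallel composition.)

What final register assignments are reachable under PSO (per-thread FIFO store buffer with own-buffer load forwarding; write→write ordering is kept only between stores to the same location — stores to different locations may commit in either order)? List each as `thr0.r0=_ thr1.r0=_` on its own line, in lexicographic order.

thr0.r0=0 thr1.r0=0
thr0.r0=0 thr1.r0=1
thr0.r0=0 thr1.r0=2
thr0.r0=1 thr1.r0=0
thr0.r0=1 thr1.r0=1
thr0.r0=1 thr1.r0=2

outcome vector order: (thr0.r0,thr1.r0)
|PSO outcomes| = 6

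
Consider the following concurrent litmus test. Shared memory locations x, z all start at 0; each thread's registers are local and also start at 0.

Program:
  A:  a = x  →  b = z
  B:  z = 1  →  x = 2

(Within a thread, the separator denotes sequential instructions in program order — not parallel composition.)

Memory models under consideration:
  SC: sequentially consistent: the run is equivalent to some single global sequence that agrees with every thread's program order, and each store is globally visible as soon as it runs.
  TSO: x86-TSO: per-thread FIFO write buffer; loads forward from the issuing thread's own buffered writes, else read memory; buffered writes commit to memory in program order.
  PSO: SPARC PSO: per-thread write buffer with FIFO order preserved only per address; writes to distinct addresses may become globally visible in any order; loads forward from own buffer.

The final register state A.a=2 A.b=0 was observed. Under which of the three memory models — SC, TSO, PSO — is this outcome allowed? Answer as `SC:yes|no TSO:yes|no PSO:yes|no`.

outcome vector order: (A.a,A.b)
SC (3): 00; 01; 21
TSO (3): 00; 01; 21
PSO (4): 00; 01; 20; 21
target 20 ∈ {PSO}

SC:no TSO:no PSO:yes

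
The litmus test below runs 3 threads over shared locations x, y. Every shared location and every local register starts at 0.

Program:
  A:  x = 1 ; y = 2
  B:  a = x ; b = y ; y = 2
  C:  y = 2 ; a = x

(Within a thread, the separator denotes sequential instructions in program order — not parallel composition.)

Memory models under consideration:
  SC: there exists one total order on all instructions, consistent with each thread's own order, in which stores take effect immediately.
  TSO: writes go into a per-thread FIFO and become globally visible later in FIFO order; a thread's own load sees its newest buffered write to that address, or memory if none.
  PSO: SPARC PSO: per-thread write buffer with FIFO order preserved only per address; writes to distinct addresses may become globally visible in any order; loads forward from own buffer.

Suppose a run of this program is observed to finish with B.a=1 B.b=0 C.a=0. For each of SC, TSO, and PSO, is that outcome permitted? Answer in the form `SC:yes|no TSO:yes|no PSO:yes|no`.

SC:no TSO:yes PSO:yes

outcome vector order: (B.a,B.b,C.a)
SC (7): 0/0/0 0/0/1 0/2/0 0/2/1 1/0/1 1/2/0 1/2/1
TSO (8): 0/0/0 0/0/1 0/2/0 0/2/1 1/0/0 1/0/1 1/2/0 1/2/1
PSO (8): 0/0/0 0/0/1 0/2/0 0/2/1 1/0/0 1/0/1 1/2/0 1/2/1
target 1/0/0 ∈ {TSO,PSO}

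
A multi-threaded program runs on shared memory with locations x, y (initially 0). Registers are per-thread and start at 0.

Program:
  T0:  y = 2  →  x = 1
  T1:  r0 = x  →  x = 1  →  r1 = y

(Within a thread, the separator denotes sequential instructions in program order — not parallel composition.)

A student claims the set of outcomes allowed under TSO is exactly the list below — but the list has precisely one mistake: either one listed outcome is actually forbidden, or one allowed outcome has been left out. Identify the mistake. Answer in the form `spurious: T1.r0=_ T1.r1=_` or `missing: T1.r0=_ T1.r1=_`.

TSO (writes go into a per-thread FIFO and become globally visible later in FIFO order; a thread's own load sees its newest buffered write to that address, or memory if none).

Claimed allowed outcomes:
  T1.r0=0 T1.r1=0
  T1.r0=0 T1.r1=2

missing: T1.r0=1 T1.r1=2

outcome vector order: (T1.r0,T1.r1)
under TSO → 0/0 0/2 1/2
TSO∖claimed = {1/2}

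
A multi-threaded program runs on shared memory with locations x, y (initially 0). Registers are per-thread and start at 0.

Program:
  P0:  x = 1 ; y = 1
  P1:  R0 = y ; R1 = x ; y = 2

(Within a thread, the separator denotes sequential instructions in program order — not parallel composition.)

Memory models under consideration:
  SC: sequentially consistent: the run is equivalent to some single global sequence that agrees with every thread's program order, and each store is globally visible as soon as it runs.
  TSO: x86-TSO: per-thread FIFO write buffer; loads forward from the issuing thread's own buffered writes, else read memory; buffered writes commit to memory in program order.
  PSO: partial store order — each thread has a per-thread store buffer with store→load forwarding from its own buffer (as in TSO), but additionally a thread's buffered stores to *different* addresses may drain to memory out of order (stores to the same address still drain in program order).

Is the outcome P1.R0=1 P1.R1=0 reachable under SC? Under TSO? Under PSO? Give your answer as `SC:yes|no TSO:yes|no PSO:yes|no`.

outcome vector order: (P1.R0,P1.R1)
under SC → 0/0, 0/1, 1/1
under TSO → 0/0, 0/1, 1/1
under PSO → 0/0, 0/1, 1/0, 1/1
target 1/0 ∈ {PSO}

SC:no TSO:no PSO:yes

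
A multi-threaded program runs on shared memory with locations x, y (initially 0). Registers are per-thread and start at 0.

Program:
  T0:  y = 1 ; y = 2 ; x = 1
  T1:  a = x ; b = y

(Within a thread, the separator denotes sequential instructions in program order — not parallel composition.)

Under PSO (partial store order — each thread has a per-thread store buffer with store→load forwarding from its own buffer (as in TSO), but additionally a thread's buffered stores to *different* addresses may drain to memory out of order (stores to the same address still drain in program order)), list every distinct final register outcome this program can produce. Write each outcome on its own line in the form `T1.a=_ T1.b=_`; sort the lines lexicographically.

outcome vector order: (T1.a,T1.b)
|PSO outcomes| = 6

T1.a=0 T1.b=0
T1.a=0 T1.b=1
T1.a=0 T1.b=2
T1.a=1 T1.b=0
T1.a=1 T1.b=1
T1.a=1 T1.b=2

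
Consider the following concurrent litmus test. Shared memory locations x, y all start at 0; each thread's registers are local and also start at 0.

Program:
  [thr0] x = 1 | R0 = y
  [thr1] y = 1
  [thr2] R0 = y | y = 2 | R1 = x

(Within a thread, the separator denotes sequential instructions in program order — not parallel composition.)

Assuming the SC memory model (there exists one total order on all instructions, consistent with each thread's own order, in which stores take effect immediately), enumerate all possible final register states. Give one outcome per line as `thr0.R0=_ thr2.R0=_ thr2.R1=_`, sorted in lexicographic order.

thr0.R0=0 thr2.R0=0 thr2.R1=1
thr0.R0=0 thr2.R0=1 thr2.R1=1
thr0.R0=1 thr2.R0=0 thr2.R1=0
thr0.R0=1 thr2.R0=0 thr2.R1=1
thr0.R0=1 thr2.R0=1 thr2.R1=1
thr0.R0=2 thr2.R0=0 thr2.R1=0
thr0.R0=2 thr2.R0=0 thr2.R1=1
thr0.R0=2 thr2.R0=1 thr2.R1=0
thr0.R0=2 thr2.R0=1 thr2.R1=1

outcome vector order: (thr0.R0,thr2.R0,thr2.R1)
|SC outcomes| = 9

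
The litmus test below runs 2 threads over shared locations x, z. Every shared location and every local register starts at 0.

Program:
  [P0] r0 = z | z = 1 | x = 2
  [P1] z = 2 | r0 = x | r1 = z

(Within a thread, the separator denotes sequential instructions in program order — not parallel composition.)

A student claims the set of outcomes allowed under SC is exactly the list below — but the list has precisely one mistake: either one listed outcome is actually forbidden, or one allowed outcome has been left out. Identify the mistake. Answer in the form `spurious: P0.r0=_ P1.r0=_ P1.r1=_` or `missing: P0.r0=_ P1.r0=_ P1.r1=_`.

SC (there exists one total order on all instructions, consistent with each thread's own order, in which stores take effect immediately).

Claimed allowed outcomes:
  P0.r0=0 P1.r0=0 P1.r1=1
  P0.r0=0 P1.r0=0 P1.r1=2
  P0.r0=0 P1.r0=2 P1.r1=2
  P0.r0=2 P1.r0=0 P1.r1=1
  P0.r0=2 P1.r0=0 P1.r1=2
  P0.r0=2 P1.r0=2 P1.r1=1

outcome vector order: (P0.r0,P1.r0,P1.r1)
SC: 7 outcomes — {<0 0 1>; <0 0 2>; <0 2 1>; <0 2 2>; <2 0 1>; <2 0 2>; <2 2 1>}
SC∖claimed = {<0 2 1>}

missing: P0.r0=0 P1.r0=2 P1.r1=1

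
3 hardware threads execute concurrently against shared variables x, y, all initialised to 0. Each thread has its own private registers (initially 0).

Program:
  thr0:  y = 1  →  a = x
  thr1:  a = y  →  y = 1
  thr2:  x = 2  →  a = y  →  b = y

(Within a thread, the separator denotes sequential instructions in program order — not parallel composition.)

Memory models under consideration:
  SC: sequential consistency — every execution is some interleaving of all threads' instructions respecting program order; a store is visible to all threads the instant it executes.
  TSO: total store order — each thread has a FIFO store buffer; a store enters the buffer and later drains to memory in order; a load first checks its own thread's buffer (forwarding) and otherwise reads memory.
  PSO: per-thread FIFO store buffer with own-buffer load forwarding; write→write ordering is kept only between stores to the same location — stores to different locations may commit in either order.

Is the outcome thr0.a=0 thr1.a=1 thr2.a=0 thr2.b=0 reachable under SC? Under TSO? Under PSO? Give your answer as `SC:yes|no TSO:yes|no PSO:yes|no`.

SC:no TSO:yes PSO:yes

outcome vector order: (thr0.a,thr1.a,thr2.a,thr2.b)
under SC → (0,0,1,1) (0,1,1,1) (2,0,0,0) (2,0,0,1) (2,0,1,1) (2,1,0,0) (2,1,0,1) (2,1,1,1)
under TSO → (0,0,0,0) (0,0,0,1) (0,0,1,1) (0,1,0,0) (0,1,0,1) (0,1,1,1) (2,0,0,0) (2,0,0,1) (2,0,1,1) (2,1,0,0) (2,1,0,1) (2,1,1,1)
under PSO → (0,0,0,0) (0,0,0,1) (0,0,1,1) (0,1,0,0) (0,1,0,1) (0,1,1,1) (2,0,0,0) (2,0,0,1) (2,0,1,1) (2,1,0,0) (2,1,0,1) (2,1,1,1)
target (0,1,0,0) ∈ {TSO,PSO}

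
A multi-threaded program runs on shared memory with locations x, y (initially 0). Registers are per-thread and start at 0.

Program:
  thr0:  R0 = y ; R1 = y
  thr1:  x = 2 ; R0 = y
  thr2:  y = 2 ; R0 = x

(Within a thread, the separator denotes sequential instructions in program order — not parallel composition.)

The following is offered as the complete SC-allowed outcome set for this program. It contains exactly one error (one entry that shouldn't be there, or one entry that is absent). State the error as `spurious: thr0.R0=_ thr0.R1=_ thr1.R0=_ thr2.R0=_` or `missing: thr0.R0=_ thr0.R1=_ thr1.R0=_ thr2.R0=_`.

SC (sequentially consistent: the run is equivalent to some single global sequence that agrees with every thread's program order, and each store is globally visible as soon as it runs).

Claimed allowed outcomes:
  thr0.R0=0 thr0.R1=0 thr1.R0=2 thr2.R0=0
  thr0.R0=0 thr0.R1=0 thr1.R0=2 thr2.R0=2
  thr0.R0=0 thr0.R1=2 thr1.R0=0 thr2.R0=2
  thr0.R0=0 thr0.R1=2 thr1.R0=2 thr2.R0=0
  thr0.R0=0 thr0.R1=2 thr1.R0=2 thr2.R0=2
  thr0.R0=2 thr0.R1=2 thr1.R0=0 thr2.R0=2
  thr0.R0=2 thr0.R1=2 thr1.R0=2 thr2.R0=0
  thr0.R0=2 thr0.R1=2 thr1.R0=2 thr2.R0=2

outcome vector order: (thr0.R0,thr0.R1,thr1.R0,thr2.R0)
SC (9): <0 0 0 2> <0 0 2 0> <0 0 2 2> <0 2 0 2> <0 2 2 0> <0 2 2 2> <2 2 0 2> <2 2 2 0> <2 2 2 2>
SC∖claimed = {<0 0 0 2>}

missing: thr0.R0=0 thr0.R1=0 thr1.R0=0 thr2.R0=2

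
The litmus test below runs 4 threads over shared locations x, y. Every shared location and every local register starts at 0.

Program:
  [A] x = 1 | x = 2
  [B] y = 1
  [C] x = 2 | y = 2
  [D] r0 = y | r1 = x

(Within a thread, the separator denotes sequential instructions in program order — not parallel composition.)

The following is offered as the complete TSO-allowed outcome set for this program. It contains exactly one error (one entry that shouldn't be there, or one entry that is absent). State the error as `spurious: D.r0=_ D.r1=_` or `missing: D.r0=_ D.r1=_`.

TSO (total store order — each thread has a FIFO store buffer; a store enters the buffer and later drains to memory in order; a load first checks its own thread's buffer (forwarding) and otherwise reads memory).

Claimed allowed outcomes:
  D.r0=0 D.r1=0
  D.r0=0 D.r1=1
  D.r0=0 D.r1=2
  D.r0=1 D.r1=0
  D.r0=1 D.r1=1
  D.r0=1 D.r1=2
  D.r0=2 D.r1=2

missing: D.r0=2 D.r1=1

outcome vector order: (D.r0,D.r1)
TSO: 8 outcomes — {<0 0>; <0 1>; <0 2>; <1 0>; <1 1>; <1 2>; <2 1>; <2 2>}
TSO∖claimed = {<2 1>}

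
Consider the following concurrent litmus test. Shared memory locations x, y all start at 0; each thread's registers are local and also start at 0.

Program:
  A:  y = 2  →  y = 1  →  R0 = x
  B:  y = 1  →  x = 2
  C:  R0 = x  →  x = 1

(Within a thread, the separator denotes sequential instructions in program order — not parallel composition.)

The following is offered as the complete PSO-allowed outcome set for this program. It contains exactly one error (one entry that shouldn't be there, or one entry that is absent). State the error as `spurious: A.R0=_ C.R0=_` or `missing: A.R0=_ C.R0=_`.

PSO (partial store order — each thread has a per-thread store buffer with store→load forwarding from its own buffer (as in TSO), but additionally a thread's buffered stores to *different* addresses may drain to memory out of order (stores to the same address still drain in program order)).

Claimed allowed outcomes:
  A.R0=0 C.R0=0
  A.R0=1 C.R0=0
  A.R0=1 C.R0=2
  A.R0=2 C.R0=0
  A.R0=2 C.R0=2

outcome vector order: (A.R0,C.R0)
[PSO] allowed = {(0,0) (0,2) (1,0) (1,2) (2,0) (2,2)}
PSO∖claimed = {(0,2)}

missing: A.R0=0 C.R0=2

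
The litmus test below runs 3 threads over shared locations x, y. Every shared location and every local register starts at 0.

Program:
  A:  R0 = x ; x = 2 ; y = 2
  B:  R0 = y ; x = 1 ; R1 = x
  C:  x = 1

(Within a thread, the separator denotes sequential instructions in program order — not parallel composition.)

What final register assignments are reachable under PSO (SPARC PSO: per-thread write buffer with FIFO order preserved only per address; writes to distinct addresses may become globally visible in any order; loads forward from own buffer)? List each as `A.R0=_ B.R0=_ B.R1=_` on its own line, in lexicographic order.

outcome vector order: (A.R0,B.R0,B.R1)
|PSO outcomes| = 8

A.R0=0 B.R0=0 B.R1=1
A.R0=0 B.R0=0 B.R1=2
A.R0=0 B.R0=2 B.R1=1
A.R0=0 B.R0=2 B.R1=2
A.R0=1 B.R0=0 B.R1=1
A.R0=1 B.R0=0 B.R1=2
A.R0=1 B.R0=2 B.R1=1
A.R0=1 B.R0=2 B.R1=2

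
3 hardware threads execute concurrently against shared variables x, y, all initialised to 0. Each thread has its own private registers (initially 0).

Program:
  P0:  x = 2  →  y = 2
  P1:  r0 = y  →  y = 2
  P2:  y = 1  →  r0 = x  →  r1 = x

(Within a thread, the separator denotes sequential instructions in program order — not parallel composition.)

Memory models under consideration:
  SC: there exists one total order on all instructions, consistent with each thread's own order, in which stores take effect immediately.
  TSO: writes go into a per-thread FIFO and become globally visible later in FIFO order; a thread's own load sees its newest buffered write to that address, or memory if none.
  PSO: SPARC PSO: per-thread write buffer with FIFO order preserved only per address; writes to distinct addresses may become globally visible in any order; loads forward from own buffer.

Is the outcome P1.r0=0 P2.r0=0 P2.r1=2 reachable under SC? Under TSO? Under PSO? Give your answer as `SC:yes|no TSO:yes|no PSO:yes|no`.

outcome vector order: (P1.r0,P2.r0,P2.r1)
SC (9): 000; 002; 022; 100; 102; 122; 200; 202; 222
TSO (9): 000; 002; 022; 100; 102; 122; 200; 202; 222
PSO (9): 000; 002; 022; 100; 102; 122; 200; 202; 222
target 002 ∈ {SC,TSO,PSO}

SC:yes TSO:yes PSO:yes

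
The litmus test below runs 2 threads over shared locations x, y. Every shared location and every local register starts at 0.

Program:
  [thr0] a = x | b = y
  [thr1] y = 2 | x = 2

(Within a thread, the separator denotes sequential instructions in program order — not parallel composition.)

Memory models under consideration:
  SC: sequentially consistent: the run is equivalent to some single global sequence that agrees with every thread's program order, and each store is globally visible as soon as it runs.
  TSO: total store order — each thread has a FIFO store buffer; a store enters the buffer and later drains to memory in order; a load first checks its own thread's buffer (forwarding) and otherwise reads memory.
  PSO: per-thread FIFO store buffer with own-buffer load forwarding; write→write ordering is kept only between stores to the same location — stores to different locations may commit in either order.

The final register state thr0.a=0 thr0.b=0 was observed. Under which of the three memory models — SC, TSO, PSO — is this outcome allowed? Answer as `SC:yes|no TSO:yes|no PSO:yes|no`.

SC:yes TSO:yes PSO:yes

outcome vector order: (thr0.a,thr0.b)
under SC → 0/0; 0/2; 2/2
under TSO → 0/0; 0/2; 2/2
under PSO → 0/0; 0/2; 2/0; 2/2
target 0/0 ∈ {SC,TSO,PSO}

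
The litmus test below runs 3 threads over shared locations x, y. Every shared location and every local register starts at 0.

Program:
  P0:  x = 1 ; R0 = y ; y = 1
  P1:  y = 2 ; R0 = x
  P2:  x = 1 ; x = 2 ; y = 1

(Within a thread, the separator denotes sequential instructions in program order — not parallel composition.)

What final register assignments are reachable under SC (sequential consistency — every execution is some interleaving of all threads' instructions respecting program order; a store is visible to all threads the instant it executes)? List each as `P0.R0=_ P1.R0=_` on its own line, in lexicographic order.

P0.R0=0 P1.R0=1
P0.R0=0 P1.R0=2
P0.R0=1 P1.R0=0
P0.R0=1 P1.R0=1
P0.R0=1 P1.R0=2
P0.R0=2 P1.R0=0
P0.R0=2 P1.R0=1
P0.R0=2 P1.R0=2

outcome vector order: (P0.R0,P1.R0)
|SC outcomes| = 8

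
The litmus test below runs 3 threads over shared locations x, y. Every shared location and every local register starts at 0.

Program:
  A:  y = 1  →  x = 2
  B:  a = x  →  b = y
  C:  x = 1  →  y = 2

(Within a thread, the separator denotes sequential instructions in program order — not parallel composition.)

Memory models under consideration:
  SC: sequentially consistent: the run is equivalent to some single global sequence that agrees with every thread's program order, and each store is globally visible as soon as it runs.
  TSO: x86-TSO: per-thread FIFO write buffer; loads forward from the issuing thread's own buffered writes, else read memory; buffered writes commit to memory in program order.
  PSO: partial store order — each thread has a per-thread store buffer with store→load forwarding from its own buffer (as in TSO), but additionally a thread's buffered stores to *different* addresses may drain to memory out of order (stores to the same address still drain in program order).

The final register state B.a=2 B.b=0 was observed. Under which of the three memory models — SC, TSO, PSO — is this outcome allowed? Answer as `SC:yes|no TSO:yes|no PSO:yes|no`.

outcome vector order: (B.a,B.b)
SC: 8 outcomes — {0/0, 0/1, 0/2, 1/0, 1/1, 1/2, 2/1, 2/2}
TSO: 8 outcomes — {0/0, 0/1, 0/2, 1/0, 1/1, 1/2, 2/1, 2/2}
PSO: 9 outcomes — {0/0, 0/1, 0/2, 1/0, 1/1, 1/2, 2/0, 2/1, 2/2}
target 2/0 ∈ {PSO}

SC:no TSO:no PSO:yes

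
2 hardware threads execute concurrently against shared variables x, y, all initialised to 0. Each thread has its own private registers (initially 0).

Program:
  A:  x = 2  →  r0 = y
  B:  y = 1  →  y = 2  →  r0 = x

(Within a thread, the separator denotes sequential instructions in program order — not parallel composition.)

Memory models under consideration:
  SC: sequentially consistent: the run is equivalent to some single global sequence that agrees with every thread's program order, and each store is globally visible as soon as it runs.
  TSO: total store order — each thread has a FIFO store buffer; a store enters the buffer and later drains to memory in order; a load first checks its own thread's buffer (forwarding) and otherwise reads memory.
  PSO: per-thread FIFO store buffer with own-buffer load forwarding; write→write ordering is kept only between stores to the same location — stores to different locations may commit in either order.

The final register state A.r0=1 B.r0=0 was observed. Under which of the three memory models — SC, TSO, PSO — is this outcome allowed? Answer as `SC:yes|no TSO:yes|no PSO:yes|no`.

SC:no TSO:yes PSO:yes

outcome vector order: (A.r0,B.r0)
SC (4): <0 2>, <1 2>, <2 0>, <2 2>
TSO (6): <0 0>, <0 2>, <1 0>, <1 2>, <2 0>, <2 2>
PSO (6): <0 0>, <0 2>, <1 0>, <1 2>, <2 0>, <2 2>
target <1 0> ∈ {TSO,PSO}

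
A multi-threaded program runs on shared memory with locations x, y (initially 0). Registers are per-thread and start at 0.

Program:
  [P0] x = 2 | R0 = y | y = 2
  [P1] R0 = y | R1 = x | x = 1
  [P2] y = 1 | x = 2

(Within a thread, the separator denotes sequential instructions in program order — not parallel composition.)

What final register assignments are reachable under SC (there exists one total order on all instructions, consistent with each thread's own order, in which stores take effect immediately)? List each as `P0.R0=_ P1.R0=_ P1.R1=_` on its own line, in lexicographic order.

P0.R0=0 P1.R0=0 P1.R1=0
P0.R0=0 P1.R0=0 P1.R1=2
P0.R0=0 P1.R0=1 P1.R1=2
P0.R0=0 P1.R0=2 P1.R1=2
P0.R0=1 P1.R0=0 P1.R1=0
P0.R0=1 P1.R0=0 P1.R1=2
P0.R0=1 P1.R0=1 P1.R1=0
P0.R0=1 P1.R0=1 P1.R1=2
P0.R0=1 P1.R0=2 P1.R1=2

outcome vector order: (P0.R0,P1.R0,P1.R1)
|SC outcomes| = 9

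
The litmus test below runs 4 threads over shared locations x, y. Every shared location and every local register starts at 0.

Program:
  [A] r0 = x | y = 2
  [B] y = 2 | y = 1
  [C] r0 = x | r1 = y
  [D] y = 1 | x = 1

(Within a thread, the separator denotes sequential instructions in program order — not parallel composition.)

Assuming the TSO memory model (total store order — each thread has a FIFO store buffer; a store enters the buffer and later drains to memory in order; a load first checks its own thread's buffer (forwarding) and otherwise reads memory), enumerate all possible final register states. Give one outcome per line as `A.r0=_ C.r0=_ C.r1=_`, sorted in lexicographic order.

outcome vector order: (A.r0,C.r0,C.r1)
|TSO outcomes| = 10

A.r0=0 C.r0=0 C.r1=0
A.r0=0 C.r0=0 C.r1=1
A.r0=0 C.r0=0 C.r1=2
A.r0=0 C.r0=1 C.r1=1
A.r0=0 C.r0=1 C.r1=2
A.r0=1 C.r0=0 C.r1=0
A.r0=1 C.r0=0 C.r1=1
A.r0=1 C.r0=0 C.r1=2
A.r0=1 C.r0=1 C.r1=1
A.r0=1 C.r0=1 C.r1=2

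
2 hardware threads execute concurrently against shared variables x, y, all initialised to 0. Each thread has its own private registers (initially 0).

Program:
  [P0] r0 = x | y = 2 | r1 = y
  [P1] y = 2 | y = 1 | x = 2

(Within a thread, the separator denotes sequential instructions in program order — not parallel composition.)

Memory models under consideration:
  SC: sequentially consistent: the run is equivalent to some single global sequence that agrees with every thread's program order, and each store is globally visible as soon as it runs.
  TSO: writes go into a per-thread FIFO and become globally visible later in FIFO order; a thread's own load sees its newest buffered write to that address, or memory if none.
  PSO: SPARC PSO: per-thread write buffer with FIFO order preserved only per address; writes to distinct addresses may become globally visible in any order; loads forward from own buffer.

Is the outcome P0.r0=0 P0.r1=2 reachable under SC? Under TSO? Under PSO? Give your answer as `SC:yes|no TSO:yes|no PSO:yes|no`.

SC:yes TSO:yes PSO:yes

outcome vector order: (P0.r0,P0.r1)
SC (3): 01, 02, 22
TSO (3): 01, 02, 22
PSO (4): 01, 02, 21, 22
target 02 ∈ {SC,TSO,PSO}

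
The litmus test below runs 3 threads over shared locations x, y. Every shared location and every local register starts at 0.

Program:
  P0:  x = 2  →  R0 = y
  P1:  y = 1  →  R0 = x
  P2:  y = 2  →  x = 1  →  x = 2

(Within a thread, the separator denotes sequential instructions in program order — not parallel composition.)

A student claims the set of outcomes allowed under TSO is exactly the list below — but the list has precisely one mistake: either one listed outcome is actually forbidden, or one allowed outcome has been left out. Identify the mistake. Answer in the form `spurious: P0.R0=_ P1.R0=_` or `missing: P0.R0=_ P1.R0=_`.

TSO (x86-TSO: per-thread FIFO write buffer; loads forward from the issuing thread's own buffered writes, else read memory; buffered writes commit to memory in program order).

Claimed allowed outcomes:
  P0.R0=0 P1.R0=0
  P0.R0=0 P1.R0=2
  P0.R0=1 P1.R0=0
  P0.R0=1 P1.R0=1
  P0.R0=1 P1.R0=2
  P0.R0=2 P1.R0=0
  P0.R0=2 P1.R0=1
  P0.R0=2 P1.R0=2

outcome vector order: (P0.R0,P1.R0)
[TSO] allowed = {(0,0), (0,1), (0,2), (1,0), (1,1), (1,2), (2,0), (2,1), (2,2)}
TSO∖claimed = {(0,1)}

missing: P0.R0=0 P1.R0=1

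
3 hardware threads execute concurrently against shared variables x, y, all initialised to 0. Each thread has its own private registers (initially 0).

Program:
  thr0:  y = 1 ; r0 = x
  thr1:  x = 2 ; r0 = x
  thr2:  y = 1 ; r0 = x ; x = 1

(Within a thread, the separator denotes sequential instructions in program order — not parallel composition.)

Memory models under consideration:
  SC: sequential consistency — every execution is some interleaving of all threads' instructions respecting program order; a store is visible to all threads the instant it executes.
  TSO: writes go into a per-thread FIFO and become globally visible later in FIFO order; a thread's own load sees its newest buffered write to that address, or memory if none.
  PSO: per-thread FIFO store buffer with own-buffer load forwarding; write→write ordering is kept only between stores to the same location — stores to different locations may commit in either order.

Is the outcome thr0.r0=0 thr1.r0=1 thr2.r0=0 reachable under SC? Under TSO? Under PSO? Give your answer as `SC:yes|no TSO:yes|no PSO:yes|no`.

outcome vector order: (thr0.r0,thr1.r0,thr2.r0)
SC (12): <0 1 0>; <0 1 2>; <0 2 0>; <0 2 2>; <1 1 0>; <1 1 2>; <1 2 0>; <1 2 2>; <2 1 0>; <2 1 2>; <2 2 0>; <2 2 2>
TSO (12): <0 1 0>; <0 1 2>; <0 2 0>; <0 2 2>; <1 1 0>; <1 1 2>; <1 2 0>; <1 2 2>; <2 1 0>; <2 1 2>; <2 2 0>; <2 2 2>
PSO (12): <0 1 0>; <0 1 2>; <0 2 0>; <0 2 2>; <1 1 0>; <1 1 2>; <1 2 0>; <1 2 2>; <2 1 0>; <2 1 2>; <2 2 0>; <2 2 2>
target <0 1 0> ∈ {SC,TSO,PSO}

SC:yes TSO:yes PSO:yes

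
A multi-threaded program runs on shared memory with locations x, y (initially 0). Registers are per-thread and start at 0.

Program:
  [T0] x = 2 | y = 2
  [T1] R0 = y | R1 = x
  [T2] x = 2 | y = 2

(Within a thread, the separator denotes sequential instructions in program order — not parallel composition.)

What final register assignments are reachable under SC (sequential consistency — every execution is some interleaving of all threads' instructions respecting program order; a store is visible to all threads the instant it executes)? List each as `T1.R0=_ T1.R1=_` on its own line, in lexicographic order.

T1.R0=0 T1.R1=0
T1.R0=0 T1.R1=2
T1.R0=2 T1.R1=2

outcome vector order: (T1.R0,T1.R1)
|SC outcomes| = 3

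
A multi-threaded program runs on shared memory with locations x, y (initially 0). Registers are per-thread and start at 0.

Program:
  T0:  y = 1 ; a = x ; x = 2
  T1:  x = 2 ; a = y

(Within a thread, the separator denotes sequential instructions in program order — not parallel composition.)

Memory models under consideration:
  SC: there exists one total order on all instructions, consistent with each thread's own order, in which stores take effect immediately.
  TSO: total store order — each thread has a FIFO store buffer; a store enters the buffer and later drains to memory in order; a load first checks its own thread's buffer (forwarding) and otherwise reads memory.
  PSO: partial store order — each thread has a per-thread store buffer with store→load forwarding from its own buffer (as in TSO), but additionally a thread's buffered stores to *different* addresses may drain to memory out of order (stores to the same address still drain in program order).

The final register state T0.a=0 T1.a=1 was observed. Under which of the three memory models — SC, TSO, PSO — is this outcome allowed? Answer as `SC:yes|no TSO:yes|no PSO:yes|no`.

outcome vector order: (T0.a,T1.a)
under SC → <0 1>; <2 0>; <2 1>
under TSO → <0 0>; <0 1>; <2 0>; <2 1>
under PSO → <0 0>; <0 1>; <2 0>; <2 1>
target <0 1> ∈ {SC,TSO,PSO}

SC:yes TSO:yes PSO:yes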